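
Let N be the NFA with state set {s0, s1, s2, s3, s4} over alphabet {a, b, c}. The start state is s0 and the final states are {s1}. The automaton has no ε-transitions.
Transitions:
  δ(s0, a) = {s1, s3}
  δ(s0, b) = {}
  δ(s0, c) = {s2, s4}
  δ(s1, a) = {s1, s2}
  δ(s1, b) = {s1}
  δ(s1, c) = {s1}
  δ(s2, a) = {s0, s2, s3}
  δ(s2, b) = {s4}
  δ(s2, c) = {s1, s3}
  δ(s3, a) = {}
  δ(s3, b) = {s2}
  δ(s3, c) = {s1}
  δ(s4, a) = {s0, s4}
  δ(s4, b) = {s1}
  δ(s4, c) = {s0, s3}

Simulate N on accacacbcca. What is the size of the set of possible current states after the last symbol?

Start: {s0}
read a: {s1, s3}
read c: {s1}
read c: {s1}
read a: {s1, s2}
read c: {s1, s3}
read a: {s1, s2}
read c: {s1, s3}
read b: {s1, s2}
read c: {s1, s3}
read c: {s1}
read a: {s1, s2}
Final reachable set {s1, s2} has 2 states.

2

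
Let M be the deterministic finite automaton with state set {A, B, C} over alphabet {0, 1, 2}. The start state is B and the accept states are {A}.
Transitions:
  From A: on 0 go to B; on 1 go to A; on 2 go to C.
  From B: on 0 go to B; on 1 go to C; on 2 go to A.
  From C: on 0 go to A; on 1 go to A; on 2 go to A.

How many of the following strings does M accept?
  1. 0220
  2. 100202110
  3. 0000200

0220: accepted
100202110: rejected
0000200: rejected

1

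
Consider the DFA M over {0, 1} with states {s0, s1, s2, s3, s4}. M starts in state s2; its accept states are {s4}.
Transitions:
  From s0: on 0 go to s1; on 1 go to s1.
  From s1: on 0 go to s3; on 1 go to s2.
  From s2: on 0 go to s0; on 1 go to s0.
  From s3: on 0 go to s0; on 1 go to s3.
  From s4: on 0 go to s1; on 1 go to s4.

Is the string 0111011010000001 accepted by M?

s2 --0--> s0
s0 --1--> s1
s1 --1--> s2
s2 --1--> s0
s0 --0--> s1
s1 --1--> s2
s2 --1--> s0
s0 --0--> s1
s1 --1--> s2
s2 --0--> s0
s0 --0--> s1
s1 --0--> s3
s3 --0--> s0
s0 --0--> s1
s1 --0--> s3
s3 --1--> s3
End in state s3, which is not an accepting state.

rejected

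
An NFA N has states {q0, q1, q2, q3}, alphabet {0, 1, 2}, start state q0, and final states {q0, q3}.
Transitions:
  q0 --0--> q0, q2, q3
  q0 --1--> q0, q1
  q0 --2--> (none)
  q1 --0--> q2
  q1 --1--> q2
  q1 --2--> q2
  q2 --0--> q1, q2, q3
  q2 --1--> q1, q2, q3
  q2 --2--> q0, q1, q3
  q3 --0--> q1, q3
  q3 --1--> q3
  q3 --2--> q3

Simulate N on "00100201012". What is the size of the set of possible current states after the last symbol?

Start: {q0}
read 0: {q0, q2, q3}
read 0: {q0, q1, q2, q3}
read 1: {q0, q1, q2, q3}
read 0: {q0, q1, q2, q3}
read 0: {q0, q1, q2, q3}
read 2: {q0, q1, q2, q3}
read 0: {q0, q1, q2, q3}
read 1: {q0, q1, q2, q3}
read 0: {q0, q1, q2, q3}
read 1: {q0, q1, q2, q3}
read 2: {q0, q1, q2, q3}
Final reachable set {q0, q1, q2, q3} has 4 states.

4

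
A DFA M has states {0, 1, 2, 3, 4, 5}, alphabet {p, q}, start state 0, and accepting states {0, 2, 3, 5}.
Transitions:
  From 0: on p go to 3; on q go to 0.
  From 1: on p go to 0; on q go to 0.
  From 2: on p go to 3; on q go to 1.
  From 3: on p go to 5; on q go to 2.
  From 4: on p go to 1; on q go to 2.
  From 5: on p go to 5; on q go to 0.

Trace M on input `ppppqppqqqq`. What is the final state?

0 --p--> 3
3 --p--> 5
5 --p--> 5
5 --p--> 5
5 --q--> 0
0 --p--> 3
3 --p--> 5
5 --q--> 0
0 --q--> 0
0 --q--> 0
0 --q--> 0

0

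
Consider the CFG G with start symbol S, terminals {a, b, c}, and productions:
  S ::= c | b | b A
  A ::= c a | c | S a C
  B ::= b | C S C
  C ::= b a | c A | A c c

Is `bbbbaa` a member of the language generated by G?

no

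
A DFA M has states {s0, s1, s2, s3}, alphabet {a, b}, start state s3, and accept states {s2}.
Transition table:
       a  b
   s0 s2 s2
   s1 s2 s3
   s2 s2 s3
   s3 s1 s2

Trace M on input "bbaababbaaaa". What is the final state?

s3 --b--> s2
s2 --b--> s3
s3 --a--> s1
s1 --a--> s2
s2 --b--> s3
s3 --a--> s1
s1 --b--> s3
s3 --b--> s2
s2 --a--> s2
s2 --a--> s2
s2 --a--> s2
s2 --a--> s2

s2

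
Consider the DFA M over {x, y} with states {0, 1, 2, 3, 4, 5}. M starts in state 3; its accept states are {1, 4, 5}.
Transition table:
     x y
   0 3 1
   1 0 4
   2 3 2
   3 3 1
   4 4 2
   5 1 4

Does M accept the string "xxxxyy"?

accepted

3 --x--> 3
3 --x--> 3
3 --x--> 3
3 --x--> 3
3 --y--> 1
1 --y--> 4
End in state 4, which is an accepting state.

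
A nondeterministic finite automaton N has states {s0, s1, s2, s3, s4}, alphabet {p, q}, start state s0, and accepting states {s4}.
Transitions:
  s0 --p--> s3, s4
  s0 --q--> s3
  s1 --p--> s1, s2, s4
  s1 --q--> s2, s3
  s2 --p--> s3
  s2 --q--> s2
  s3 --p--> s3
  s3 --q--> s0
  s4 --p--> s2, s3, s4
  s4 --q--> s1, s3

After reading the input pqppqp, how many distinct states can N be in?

4

Start: {s0}
read p: {s3, s4}
read q: {s0, s1, s3}
read p: {s1, s2, s3, s4}
read p: {s1, s2, s3, s4}
read q: {s0, s1, s2, s3}
read p: {s1, s2, s3, s4}
Final reachable set {s1, s2, s3, s4} has 4 states.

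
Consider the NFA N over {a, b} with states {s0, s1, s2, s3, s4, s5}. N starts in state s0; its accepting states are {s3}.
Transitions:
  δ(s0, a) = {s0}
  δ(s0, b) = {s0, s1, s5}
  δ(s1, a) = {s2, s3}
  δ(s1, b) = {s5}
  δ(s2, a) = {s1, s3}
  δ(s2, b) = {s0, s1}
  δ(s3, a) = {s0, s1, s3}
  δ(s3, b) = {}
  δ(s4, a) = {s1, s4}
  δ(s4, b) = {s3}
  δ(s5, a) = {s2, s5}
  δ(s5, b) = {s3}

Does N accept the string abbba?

Start: {s0}
read a: {s0}
read b: {s0, s1, s5}
read b: {s0, s1, s3, s5}
read b: {s0, s1, s3, s5}
read a: {s0, s1, s2, s3, s5}
Reachable ∩ accepting = {s3} — nonempty.

accepted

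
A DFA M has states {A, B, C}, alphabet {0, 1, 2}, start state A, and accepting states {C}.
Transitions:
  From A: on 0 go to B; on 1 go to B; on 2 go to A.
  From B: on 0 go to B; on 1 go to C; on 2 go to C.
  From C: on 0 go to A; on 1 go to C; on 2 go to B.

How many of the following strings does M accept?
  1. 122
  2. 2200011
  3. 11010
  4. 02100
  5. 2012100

122: rejected
2200011: accepted
11010: rejected
02100: rejected
2012100: rejected

1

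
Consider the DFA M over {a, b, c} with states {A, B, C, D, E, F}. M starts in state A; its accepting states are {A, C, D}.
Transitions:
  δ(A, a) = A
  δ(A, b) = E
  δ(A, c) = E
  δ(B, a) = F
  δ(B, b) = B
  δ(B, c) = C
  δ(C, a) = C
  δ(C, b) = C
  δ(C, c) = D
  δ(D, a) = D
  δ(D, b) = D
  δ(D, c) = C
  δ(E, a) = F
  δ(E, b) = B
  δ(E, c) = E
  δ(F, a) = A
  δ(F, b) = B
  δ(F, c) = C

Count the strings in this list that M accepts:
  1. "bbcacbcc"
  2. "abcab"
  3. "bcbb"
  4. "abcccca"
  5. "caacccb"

1

"bbcacbcc": accepted
"abcab": rejected
"bcbb": rejected
"abcccca": rejected
"caacccb": rejected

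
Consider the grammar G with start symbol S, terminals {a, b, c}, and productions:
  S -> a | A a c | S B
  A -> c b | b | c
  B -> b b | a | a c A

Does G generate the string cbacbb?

yes

S ⇒ SB ⇒ AacB ⇒ cbacB ⇒ cbacbb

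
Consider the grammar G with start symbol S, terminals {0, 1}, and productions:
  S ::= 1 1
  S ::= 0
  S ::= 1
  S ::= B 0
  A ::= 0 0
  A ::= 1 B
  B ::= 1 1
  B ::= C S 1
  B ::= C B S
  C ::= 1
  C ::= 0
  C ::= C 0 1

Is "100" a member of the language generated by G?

no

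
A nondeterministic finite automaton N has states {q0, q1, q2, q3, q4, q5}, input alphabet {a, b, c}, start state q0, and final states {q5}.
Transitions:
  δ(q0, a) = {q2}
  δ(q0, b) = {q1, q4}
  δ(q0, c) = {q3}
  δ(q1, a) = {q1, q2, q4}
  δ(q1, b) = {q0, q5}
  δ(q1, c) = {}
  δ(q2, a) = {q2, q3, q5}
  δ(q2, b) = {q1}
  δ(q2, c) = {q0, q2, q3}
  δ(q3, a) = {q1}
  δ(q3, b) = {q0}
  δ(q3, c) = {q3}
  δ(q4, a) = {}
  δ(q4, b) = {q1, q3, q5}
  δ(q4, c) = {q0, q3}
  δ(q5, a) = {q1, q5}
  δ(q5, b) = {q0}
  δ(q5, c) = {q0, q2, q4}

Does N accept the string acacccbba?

Start: {q0}
read a: {q2}
read c: {q0, q2, q3}
read a: {q1, q2, q3, q5}
read c: {q0, q2, q3, q4}
read c: {q0, q2, q3}
read c: {q0, q2, q3}
read b: {q0, q1, q4}
read b: {q0, q1, q3, q4, q5}
read a: {q1, q2, q4, q5}
Reachable ∩ accepting = {q5} — nonempty.

accepted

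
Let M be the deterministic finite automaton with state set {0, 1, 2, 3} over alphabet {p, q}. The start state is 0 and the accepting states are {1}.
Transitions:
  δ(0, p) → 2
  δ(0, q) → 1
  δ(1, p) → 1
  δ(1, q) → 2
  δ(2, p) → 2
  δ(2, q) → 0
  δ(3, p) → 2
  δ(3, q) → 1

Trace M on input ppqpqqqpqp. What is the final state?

0 --p--> 2
2 --p--> 2
2 --q--> 0
0 --p--> 2
2 --q--> 0
0 --q--> 1
1 --q--> 2
2 --p--> 2
2 --q--> 0
0 --p--> 2

2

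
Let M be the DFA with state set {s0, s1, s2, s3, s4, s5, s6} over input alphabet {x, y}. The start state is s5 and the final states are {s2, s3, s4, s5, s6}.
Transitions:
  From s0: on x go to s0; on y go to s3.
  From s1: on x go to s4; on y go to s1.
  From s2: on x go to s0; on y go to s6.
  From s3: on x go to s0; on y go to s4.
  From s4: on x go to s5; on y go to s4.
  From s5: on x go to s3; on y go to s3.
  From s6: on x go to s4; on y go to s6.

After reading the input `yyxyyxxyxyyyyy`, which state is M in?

s5 --y--> s3
s3 --y--> s4
s4 --x--> s5
s5 --y--> s3
s3 --y--> s4
s4 --x--> s5
s5 --x--> s3
s3 --y--> s4
s4 --x--> s5
s5 --y--> s3
s3 --y--> s4
s4 --y--> s4
s4 --y--> s4
s4 --y--> s4

s4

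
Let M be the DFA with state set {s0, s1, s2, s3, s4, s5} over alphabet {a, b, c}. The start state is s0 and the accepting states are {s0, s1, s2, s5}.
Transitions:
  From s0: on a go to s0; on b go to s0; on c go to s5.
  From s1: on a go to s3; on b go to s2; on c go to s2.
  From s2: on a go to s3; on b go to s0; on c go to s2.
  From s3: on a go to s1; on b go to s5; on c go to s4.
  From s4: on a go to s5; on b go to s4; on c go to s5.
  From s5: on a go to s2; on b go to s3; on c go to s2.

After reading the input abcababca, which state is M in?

s2

s0 --a--> s0
s0 --b--> s0
s0 --c--> s5
s5 --a--> s2
s2 --b--> s0
s0 --a--> s0
s0 --b--> s0
s0 --c--> s5
s5 --a--> s2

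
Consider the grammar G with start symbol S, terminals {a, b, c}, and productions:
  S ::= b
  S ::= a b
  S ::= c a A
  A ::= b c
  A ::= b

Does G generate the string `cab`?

yes

S ⇒ caA ⇒ cab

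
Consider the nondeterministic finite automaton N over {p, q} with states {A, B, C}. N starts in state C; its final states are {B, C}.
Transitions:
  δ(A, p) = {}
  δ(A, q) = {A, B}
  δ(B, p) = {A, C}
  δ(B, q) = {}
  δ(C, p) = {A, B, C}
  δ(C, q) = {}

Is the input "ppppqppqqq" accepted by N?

accepted

Start: {C}
read p: {A, B, C}
read p: {A, B, C}
read p: {A, B, C}
read p: {A, B, C}
read q: {A, B}
read p: {A, C}
read p: {A, B, C}
read q: {A, B}
read q: {A, B}
read q: {A, B}
Reachable ∩ accepting = {B} — nonempty.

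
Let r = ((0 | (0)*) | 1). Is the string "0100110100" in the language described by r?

no

Neither (0|(0)*) nor 1 matches 0100110100.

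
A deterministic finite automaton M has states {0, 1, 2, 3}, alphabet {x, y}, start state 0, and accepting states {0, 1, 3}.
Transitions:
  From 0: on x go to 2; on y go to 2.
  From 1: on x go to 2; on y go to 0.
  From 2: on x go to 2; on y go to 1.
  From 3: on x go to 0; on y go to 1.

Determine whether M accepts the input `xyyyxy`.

0 --x--> 2
2 --y--> 1
1 --y--> 0
0 --y--> 2
2 --x--> 2
2 --y--> 1
End in state 1, which is an accepting state.

accepted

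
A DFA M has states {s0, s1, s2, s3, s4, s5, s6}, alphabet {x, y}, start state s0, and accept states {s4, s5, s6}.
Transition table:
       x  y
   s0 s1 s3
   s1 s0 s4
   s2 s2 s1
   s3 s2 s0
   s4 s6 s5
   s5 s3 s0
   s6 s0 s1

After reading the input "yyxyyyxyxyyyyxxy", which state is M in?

s0 --y--> s3
s3 --y--> s0
s0 --x--> s1
s1 --y--> s4
s4 --y--> s5
s5 --y--> s0
s0 --x--> s1
s1 --y--> s4
s4 --x--> s6
s6 --y--> s1
s1 --y--> s4
s4 --y--> s5
s5 --y--> s0
s0 --x--> s1
s1 --x--> s0
s0 --y--> s3

s3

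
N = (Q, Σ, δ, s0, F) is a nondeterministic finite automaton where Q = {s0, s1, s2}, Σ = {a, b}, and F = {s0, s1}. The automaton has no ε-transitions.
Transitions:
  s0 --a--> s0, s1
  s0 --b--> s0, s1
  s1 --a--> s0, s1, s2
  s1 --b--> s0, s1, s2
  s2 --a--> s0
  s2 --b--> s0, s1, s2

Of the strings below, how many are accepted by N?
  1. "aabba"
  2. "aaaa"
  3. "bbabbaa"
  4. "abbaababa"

4

"aabba": accepted
"aaaa": accepted
"bbabbaa": accepted
"abbaababa": accepted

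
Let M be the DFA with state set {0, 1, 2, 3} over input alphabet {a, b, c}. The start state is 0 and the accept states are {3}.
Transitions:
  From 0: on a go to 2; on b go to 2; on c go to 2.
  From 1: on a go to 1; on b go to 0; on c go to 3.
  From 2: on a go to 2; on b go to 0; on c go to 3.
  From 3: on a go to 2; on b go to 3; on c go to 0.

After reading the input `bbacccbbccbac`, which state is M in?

0 --b--> 2
2 --b--> 0
0 --a--> 2
2 --c--> 3
3 --c--> 0
0 --c--> 2
2 --b--> 0
0 --b--> 2
2 --c--> 3
3 --c--> 0
0 --b--> 2
2 --a--> 2
2 --c--> 3

3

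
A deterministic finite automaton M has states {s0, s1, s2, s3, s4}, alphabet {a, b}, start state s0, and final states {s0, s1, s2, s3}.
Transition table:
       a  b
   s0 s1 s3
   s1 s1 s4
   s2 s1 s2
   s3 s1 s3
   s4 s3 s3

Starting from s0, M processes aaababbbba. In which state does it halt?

s0 --a--> s1
s1 --a--> s1
s1 --a--> s1
s1 --b--> s4
s4 --a--> s3
s3 --b--> s3
s3 --b--> s3
s3 --b--> s3
s3 --b--> s3
s3 --a--> s1

s1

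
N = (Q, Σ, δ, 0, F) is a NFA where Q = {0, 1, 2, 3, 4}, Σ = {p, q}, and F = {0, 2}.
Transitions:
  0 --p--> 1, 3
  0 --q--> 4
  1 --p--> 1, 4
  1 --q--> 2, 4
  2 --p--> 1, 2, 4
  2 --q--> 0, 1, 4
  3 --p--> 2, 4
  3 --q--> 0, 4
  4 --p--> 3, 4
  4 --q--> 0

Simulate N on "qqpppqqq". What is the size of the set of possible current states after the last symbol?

4

Start: {0}
read q: {4}
read q: {0}
read p: {1, 3}
read p: {1, 2, 4}
read p: {1, 2, 3, 4}
read q: {0, 1, 2, 4}
read q: {0, 1, 2, 4}
read q: {0, 1, 2, 4}
Final reachable set {0, 1, 2, 4} has 4 states.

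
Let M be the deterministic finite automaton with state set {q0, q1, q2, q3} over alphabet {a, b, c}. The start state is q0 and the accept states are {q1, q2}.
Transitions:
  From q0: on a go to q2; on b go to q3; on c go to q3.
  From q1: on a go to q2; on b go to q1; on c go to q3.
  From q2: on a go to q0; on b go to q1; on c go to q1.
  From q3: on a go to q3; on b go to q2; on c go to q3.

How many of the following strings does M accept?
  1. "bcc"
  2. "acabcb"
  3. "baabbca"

1

"bcc": rejected
"acabcb": accepted
"baabbca": rejected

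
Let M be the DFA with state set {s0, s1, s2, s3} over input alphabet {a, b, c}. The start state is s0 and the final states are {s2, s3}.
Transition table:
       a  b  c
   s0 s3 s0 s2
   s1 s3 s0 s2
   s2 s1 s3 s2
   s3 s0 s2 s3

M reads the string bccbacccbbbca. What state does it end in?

s0

s0 --b--> s0
s0 --c--> s2
s2 --c--> s2
s2 --b--> s3
s3 --a--> s0
s0 --c--> s2
s2 --c--> s2
s2 --c--> s2
s2 --b--> s3
s3 --b--> s2
s2 --b--> s3
s3 --c--> s3
s3 --a--> s0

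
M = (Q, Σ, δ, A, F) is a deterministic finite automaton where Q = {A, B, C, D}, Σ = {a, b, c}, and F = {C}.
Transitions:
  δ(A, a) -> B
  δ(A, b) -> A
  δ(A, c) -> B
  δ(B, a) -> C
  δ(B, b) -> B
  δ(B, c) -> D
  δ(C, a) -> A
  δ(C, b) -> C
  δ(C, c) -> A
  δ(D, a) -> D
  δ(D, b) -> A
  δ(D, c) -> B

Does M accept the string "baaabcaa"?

A --b--> A
A --a--> B
B --a--> C
C --a--> A
A --b--> A
A --c--> B
B --a--> C
C --a--> A
End in state A, which is not an accepting state.

rejected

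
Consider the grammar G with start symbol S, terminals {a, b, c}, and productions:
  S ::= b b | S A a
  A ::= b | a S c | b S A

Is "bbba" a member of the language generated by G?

yes

S ⇒ SAa ⇒ bbAa ⇒ bbba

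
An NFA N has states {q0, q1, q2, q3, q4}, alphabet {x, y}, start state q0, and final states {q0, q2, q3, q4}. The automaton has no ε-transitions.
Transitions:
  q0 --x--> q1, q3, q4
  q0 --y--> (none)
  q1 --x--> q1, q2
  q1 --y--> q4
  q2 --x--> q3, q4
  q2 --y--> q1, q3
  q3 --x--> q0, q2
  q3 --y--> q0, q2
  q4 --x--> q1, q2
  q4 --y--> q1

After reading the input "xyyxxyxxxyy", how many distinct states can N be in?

Start: {q0}
read x: {q1, q3, q4}
read y: {q0, q1, q2, q4}
read y: {q1, q3, q4}
read x: {q0, q1, q2}
read x: {q1, q2, q3, q4}
read y: {q0, q1, q2, q3, q4}
read x: {q0, q1, q2, q3, q4}
read x: {q0, q1, q2, q3, q4}
read x: {q0, q1, q2, q3, q4}
read y: {q0, q1, q2, q3, q4}
read y: {q0, q1, q2, q3, q4}
Final reachable set {q0, q1, q2, q3, q4} has 5 states.

5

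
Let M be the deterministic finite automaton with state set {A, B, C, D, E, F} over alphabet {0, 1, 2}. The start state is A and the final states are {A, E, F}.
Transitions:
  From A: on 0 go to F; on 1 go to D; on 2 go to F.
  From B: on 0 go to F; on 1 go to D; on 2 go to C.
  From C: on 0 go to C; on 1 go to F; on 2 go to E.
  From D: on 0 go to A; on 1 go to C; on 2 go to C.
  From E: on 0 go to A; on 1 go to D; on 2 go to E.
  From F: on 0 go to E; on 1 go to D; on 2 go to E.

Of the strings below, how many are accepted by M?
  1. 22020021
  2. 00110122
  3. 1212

2

22020021: rejected
00110122: accepted
1212: accepted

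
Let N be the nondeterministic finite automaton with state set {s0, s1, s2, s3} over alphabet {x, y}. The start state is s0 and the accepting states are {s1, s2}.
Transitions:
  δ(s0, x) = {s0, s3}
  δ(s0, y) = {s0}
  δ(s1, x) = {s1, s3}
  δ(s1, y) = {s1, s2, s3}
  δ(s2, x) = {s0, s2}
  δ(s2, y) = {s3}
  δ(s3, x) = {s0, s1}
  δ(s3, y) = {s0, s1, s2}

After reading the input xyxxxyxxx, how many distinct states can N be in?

Start: {s0}
read x: {s0, s3}
read y: {s0, s1, s2}
read x: {s0, s1, s2, s3}
read x: {s0, s1, s2, s3}
read x: {s0, s1, s2, s3}
read y: {s0, s1, s2, s3}
read x: {s0, s1, s2, s3}
read x: {s0, s1, s2, s3}
read x: {s0, s1, s2, s3}
Final reachable set {s0, s1, s2, s3} has 4 states.

4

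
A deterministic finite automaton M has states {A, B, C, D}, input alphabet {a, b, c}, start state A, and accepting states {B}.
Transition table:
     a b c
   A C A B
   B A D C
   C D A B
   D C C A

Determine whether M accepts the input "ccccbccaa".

A --c--> B
B --c--> C
C --c--> B
B --c--> C
C --b--> A
A --c--> B
B --c--> C
C --a--> D
D --a--> C
End in state C, which is not an accepting state.

rejected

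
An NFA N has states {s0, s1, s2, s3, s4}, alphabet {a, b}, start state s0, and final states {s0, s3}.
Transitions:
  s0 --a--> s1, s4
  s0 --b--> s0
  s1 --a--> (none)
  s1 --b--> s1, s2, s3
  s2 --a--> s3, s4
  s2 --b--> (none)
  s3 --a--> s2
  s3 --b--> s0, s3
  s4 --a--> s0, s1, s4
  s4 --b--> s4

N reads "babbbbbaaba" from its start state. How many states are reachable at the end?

Start: {s0}
read b: {s0}
read a: {s1, s4}
read b: {s1, s2, s3, s4}
read b: {s0, s1, s2, s3, s4}
read b: {s0, s1, s2, s3, s4}
read b: {s0, s1, s2, s3, s4}
read b: {s0, s1, s2, s3, s4}
read a: {s0, s1, s2, s3, s4}
read a: {s0, s1, s2, s3, s4}
read b: {s0, s1, s2, s3, s4}
read a: {s0, s1, s2, s3, s4}
Final reachable set {s0, s1, s2, s3, s4} has 5 states.

5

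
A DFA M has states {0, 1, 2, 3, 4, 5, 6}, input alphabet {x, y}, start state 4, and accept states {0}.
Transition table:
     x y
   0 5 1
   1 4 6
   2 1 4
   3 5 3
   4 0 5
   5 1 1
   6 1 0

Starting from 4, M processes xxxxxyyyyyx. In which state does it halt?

4 --x--> 0
0 --x--> 5
5 --x--> 1
1 --x--> 4
4 --x--> 0
0 --y--> 1
1 --y--> 6
6 --y--> 0
0 --y--> 1
1 --y--> 6
6 --x--> 1

1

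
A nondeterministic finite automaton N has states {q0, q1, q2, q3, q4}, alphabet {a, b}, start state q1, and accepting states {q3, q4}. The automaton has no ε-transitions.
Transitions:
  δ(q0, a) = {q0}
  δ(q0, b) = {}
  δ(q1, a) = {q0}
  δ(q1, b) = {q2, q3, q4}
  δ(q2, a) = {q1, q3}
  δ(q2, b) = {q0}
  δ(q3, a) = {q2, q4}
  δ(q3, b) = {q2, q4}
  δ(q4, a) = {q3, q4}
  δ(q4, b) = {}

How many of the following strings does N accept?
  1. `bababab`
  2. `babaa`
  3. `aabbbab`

`bababab`: accepted
`babaa`: accepted
`aabbbab`: rejected

2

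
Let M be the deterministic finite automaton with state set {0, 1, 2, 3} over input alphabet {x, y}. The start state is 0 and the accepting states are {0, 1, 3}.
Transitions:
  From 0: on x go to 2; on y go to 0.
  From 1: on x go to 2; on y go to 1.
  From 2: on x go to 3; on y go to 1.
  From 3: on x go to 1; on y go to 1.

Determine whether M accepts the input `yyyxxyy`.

accepted

0 --y--> 0
0 --y--> 0
0 --y--> 0
0 --x--> 2
2 --x--> 3
3 --y--> 1
1 --y--> 1
End in state 1, which is an accepting state.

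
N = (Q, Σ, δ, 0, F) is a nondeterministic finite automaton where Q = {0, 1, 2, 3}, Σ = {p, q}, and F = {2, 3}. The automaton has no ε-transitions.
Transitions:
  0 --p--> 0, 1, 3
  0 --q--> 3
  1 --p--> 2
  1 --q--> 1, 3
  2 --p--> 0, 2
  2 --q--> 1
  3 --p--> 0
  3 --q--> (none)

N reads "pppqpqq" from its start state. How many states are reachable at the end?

2

Start: {0}
read p: {0, 1, 3}
read p: {0, 1, 2, 3}
read p: {0, 1, 2, 3}
read q: {1, 3}
read p: {0, 2}
read q: {1, 3}
read q: {1, 3}
Final reachable set {1, 3} has 2 states.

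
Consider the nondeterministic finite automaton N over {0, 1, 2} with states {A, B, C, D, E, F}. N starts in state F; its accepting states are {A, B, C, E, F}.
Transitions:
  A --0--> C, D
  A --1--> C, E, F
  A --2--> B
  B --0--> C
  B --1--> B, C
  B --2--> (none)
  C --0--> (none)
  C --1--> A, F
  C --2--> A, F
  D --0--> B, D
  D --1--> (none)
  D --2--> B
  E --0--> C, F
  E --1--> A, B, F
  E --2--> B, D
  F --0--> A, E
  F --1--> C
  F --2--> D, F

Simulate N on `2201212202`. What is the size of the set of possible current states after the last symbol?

4

Start: {F}
read 2: {D, F}
read 2: {B, D, F}
read 0: {A, B, C, D, E}
read 1: {A, B, C, E, F}
read 2: {A, B, D, F}
read 1: {B, C, E, F}
read 2: {A, B, D, F}
read 2: {B, D, F}
read 0: {A, B, C, D, E}
read 2: {A, B, D, F}
Final reachable set {A, B, D, F} has 4 states.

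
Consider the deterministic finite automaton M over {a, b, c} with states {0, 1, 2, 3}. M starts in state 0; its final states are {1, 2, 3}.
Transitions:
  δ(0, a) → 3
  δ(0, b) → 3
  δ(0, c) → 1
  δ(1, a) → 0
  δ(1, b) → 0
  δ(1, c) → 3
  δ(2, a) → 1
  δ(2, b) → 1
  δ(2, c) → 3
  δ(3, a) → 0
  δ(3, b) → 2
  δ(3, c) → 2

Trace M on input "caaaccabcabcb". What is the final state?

0

0 --c--> 1
1 --a--> 0
0 --a--> 3
3 --a--> 0
0 --c--> 1
1 --c--> 3
3 --a--> 0
0 --b--> 3
3 --c--> 2
2 --a--> 1
1 --b--> 0
0 --c--> 1
1 --b--> 0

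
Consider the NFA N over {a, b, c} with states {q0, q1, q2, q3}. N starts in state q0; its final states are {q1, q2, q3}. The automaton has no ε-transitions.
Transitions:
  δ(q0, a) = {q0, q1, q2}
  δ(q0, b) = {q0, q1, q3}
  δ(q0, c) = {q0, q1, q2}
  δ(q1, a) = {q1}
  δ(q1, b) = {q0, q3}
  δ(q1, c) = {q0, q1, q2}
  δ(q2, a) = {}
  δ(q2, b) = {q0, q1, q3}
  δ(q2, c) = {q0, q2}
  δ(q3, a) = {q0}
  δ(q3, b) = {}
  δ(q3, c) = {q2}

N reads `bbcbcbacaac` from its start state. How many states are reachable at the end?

Start: {q0}
read b: {q0, q1, q3}
read b: {q0, q1, q3}
read c: {q0, q1, q2}
read b: {q0, q1, q3}
read c: {q0, q1, q2}
read b: {q0, q1, q3}
read a: {q0, q1, q2}
read c: {q0, q1, q2}
read a: {q0, q1, q2}
read a: {q0, q1, q2}
read c: {q0, q1, q2}
Final reachable set {q0, q1, q2} has 3 states.

3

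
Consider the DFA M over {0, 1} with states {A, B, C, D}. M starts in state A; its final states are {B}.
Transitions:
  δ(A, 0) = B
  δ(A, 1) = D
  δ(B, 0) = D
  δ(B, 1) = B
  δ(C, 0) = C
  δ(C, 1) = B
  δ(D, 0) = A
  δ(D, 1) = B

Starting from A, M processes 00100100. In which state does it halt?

B

A --0--> B
B --0--> D
D --1--> B
B --0--> D
D --0--> A
A --1--> D
D --0--> A
A --0--> B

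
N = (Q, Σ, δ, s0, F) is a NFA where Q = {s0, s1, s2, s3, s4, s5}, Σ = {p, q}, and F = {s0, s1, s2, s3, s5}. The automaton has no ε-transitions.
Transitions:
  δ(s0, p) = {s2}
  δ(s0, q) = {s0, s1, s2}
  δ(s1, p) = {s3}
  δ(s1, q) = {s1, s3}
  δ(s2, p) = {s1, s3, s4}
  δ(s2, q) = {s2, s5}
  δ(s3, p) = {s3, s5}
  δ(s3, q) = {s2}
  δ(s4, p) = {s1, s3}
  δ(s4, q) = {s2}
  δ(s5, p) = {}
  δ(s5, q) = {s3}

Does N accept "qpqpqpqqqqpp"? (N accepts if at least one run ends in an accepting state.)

accepted

Start: {s0}
read q: {s0, s1, s2}
read p: {s1, s2, s3, s4}
read q: {s1, s2, s3, s5}
read p: {s1, s3, s4, s5}
read q: {s1, s2, s3}
read p: {s1, s3, s4, s5}
read q: {s1, s2, s3}
read q: {s1, s2, s3, s5}
read q: {s1, s2, s3, s5}
read q: {s1, s2, s3, s5}
read p: {s1, s3, s4, s5}
read p: {s1, s3, s5}
Reachable ∩ accepting = {s1, s3, s5} — nonempty.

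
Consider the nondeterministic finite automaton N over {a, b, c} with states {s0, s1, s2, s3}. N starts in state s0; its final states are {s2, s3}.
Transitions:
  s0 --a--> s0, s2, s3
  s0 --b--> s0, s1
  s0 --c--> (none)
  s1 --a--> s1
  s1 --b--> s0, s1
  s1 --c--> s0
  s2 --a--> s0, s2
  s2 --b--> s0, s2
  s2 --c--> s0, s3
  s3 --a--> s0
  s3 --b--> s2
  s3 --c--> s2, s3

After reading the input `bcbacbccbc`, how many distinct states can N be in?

2

Start: {s0}
read b: {s0, s1}
read c: {s0}
read b: {s0, s1}
read a: {s0, s1, s2, s3}
read c: {s0, s2, s3}
read b: {s0, s1, s2}
read c: {s0, s3}
read c: {s2, s3}
read b: {s0, s2}
read c: {s0, s3}
Final reachable set {s0, s3} has 2 states.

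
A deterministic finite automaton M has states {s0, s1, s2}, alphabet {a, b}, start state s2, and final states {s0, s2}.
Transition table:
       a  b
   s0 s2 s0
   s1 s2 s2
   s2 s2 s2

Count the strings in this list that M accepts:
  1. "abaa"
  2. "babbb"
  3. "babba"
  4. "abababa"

"abaa": accepted
"babbb": accepted
"babba": accepted
"abababa": accepted

4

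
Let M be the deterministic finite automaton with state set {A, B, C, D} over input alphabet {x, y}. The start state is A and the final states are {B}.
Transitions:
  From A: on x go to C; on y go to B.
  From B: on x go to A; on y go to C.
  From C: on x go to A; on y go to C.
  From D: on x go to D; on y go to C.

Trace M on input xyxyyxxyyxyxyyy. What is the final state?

A --x--> C
C --y--> C
C --x--> A
A --y--> B
B --y--> C
C --x--> A
A --x--> C
C --y--> C
C --y--> C
C --x--> A
A --y--> B
B --x--> A
A --y--> B
B --y--> C
C --y--> C

C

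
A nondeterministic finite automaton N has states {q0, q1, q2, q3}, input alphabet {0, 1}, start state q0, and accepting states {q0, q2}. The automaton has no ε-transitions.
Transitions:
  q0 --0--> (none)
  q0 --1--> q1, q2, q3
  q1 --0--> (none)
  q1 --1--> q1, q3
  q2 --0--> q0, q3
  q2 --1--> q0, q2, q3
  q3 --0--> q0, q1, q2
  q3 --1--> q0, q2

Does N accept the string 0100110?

Start: {q0}
read 0: {}
The reachable set is empty and stays empty for the remaining 6 symbols.
Reachable ∩ accepting = {} — empty.

rejected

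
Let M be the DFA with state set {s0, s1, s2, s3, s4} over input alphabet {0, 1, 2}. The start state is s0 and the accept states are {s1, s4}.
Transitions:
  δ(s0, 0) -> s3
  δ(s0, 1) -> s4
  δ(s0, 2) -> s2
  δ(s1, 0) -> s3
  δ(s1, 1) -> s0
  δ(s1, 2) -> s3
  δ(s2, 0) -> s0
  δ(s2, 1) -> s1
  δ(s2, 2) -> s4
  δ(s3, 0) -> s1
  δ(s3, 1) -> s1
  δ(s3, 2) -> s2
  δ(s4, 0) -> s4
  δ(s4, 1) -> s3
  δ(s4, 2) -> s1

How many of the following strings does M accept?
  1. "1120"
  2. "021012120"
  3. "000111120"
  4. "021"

"1120": rejected
"021012120": accepted
"000111120": rejected
"021": accepted

2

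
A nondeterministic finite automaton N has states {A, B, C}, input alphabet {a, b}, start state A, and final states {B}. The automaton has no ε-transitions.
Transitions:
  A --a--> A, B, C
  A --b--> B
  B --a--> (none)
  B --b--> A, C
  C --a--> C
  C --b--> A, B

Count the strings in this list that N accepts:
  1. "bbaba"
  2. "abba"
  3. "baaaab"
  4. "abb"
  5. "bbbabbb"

4

"bbaba": accepted
"abba": accepted
"baaaab": rejected
"abb": accepted
"bbbabbb": accepted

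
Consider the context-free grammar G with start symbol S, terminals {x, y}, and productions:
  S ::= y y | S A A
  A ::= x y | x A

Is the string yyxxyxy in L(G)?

yes

S ⇒ SAA ⇒ yyAA ⇒ yyxAA ⇒ yyxxyA ⇒ yyxxyxy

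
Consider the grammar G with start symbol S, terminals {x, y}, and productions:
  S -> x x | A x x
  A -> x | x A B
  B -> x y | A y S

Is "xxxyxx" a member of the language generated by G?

yes

S ⇒ Axx ⇒ xABxx ⇒ xxBxx ⇒ xxxyxx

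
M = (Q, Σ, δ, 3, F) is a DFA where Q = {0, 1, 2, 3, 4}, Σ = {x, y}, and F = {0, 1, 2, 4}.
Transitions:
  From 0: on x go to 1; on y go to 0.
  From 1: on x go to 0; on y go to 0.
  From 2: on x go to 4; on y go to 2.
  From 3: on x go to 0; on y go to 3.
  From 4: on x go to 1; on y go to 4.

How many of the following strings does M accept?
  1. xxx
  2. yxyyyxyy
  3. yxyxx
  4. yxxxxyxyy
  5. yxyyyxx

xxx: accepted
yxyyyxyy: accepted
yxyxx: accepted
yxxxxyxyy: accepted
yxyyyxx: accepted

5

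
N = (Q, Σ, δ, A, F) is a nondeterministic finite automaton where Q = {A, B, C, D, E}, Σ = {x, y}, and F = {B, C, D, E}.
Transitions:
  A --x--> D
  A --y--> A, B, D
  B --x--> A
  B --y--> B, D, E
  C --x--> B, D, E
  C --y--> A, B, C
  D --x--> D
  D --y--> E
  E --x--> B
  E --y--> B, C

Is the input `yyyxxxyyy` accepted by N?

Start: {A}
read y: {A, B, D}
read y: {A, B, D, E}
read y: {A, B, C, D, E}
read x: {A, B, D, E}
read x: {A, B, D}
read x: {A, D}
read y: {A, B, D, E}
read y: {A, B, C, D, E}
read y: {A, B, C, D, E}
Reachable ∩ accepting = {B, C, D, E} — nonempty.

accepted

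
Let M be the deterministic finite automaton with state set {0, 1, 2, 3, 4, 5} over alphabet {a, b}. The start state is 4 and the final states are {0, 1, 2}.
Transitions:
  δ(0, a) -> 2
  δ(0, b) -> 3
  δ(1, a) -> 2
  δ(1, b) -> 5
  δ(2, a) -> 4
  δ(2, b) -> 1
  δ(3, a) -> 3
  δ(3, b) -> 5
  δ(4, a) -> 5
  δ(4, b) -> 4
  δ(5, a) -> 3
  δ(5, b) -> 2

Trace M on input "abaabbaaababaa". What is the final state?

3

4 --a--> 5
5 --b--> 2
2 --a--> 4
4 --a--> 5
5 --b--> 2
2 --b--> 1
1 --a--> 2
2 --a--> 4
4 --a--> 5
5 --b--> 2
2 --a--> 4
4 --b--> 4
4 --a--> 5
5 --a--> 3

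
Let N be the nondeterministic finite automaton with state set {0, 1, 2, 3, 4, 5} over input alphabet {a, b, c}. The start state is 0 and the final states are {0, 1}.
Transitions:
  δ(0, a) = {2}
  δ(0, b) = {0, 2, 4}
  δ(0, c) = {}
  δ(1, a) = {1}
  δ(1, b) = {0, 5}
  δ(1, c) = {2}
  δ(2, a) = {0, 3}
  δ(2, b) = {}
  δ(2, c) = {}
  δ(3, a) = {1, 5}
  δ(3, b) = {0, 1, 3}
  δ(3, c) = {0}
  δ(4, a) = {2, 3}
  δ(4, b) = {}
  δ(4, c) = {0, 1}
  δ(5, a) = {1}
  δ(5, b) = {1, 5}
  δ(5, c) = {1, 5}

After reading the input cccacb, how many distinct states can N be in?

Start: {0}
read c: {}
The reachable set is empty and stays empty for the remaining 5 symbols.
Final reachable set {} has 0 states.

0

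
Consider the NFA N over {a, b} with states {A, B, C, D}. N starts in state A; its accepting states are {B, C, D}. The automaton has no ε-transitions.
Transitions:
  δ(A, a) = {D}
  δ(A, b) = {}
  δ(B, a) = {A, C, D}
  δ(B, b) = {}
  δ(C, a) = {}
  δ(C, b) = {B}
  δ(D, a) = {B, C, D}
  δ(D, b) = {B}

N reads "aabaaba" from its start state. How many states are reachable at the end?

Start: {A}
read a: {D}
read a: {B, C, D}
read b: {B}
read a: {A, C, D}
read a: {B, C, D}
read b: {B}
read a: {A, C, D}
Final reachable set {A, C, D} has 3 states.

3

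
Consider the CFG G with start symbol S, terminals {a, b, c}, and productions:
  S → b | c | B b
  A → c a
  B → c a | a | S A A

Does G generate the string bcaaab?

no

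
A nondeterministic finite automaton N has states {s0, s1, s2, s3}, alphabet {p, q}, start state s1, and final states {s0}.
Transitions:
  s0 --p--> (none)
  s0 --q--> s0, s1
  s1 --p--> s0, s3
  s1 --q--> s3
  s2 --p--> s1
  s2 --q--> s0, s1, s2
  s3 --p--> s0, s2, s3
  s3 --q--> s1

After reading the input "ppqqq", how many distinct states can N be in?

4

Start: {s1}
read p: {s0, s3}
read p: {s0, s2, s3}
read q: {s0, s1, s2}
read q: {s0, s1, s2, s3}
read q: {s0, s1, s2, s3}
Final reachable set {s0, s1, s2, s3} has 4 states.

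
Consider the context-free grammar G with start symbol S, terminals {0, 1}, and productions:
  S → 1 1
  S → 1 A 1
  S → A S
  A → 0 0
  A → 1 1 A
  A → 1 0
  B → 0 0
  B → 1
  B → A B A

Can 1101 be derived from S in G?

S ⇒ 1A1 ⇒ 1101

yes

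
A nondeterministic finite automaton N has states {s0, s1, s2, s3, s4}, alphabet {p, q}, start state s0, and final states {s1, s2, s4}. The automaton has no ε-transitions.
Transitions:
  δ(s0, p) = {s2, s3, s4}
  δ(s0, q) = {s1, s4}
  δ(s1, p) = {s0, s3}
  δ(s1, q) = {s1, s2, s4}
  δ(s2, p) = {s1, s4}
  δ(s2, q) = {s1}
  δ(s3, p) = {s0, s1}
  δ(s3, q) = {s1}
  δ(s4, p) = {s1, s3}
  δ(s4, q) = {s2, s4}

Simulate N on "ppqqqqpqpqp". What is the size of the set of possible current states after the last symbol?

Start: {s0}
read p: {s2, s3, s4}
read p: {s0, s1, s3, s4}
read q: {s1, s2, s4}
read q: {s1, s2, s4}
read q: {s1, s2, s4}
read q: {s1, s2, s4}
read p: {s0, s1, s3, s4}
read q: {s1, s2, s4}
read p: {s0, s1, s3, s4}
read q: {s1, s2, s4}
read p: {s0, s1, s3, s4}
Final reachable set {s0, s1, s3, s4} has 4 states.

4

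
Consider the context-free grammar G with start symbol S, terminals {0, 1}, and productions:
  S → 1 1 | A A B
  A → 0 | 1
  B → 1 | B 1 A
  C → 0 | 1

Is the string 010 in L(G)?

no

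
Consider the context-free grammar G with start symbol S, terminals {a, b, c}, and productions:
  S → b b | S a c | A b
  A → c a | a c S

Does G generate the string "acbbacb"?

S ⇒ Ab ⇒ acSb ⇒ acSacb ⇒ acbbacb

yes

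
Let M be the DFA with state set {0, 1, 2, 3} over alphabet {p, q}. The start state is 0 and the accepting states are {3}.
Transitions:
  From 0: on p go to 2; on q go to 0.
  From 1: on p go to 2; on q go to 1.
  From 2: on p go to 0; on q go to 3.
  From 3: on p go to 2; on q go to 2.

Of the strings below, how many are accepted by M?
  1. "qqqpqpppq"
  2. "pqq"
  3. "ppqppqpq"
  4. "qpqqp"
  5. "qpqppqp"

"qqqpqpppq": accepted
"pqq": rejected
"ppqppqpq": accepted
"qpqqp": rejected
"qpqppqp": rejected

2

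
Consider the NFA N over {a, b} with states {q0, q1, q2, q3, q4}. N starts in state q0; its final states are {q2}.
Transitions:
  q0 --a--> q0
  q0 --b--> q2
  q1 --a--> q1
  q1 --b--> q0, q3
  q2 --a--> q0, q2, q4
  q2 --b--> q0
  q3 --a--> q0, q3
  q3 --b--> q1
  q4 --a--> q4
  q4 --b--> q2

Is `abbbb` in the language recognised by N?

Start: {q0}
read a: {q0}
read b: {q2}
read b: {q0}
read b: {q2}
read b: {q0}
Reachable ∩ accepting = {} — empty.

rejected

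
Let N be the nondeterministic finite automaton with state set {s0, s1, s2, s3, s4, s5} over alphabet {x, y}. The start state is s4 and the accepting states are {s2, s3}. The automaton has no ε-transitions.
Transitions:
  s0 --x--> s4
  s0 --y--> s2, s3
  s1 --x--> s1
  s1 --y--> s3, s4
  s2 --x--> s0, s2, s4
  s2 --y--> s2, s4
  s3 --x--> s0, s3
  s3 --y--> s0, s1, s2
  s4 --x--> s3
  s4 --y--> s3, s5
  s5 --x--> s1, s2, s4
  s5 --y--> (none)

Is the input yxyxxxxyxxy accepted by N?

Start: {s4}
read y: {s3, s5}
read x: {s0, s1, s2, s3, s4}
read y: {s0, s1, s2, s3, s4, s5}
read x: {s0, s1, s2, s3, s4}
read x: {s0, s1, s2, s3, s4}
read x: {s0, s1, s2, s3, s4}
read x: {s0, s1, s2, s3, s4}
read y: {s0, s1, s2, s3, s4, s5}
read x: {s0, s1, s2, s3, s4}
read x: {s0, s1, s2, s3, s4}
read y: {s0, s1, s2, s3, s4, s5}
Reachable ∩ accepting = {s2, s3} — nonempty.

accepted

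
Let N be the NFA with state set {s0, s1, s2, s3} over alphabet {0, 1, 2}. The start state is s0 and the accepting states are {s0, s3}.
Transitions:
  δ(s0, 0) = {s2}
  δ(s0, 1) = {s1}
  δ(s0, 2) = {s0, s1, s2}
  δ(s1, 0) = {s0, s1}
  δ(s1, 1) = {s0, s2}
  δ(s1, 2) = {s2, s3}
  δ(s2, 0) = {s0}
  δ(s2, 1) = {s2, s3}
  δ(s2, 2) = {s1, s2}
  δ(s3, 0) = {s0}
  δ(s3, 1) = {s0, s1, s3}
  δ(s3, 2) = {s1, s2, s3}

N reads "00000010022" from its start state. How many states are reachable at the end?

4

Start: {s0}
read 0: {s2}
read 0: {s0}
read 0: {s2}
read 0: {s0}
read 0: {s2}
read 0: {s0}
read 1: {s1}
read 0: {s0, s1}
read 0: {s0, s1, s2}
read 2: {s0, s1, s2, s3}
read 2: {s0, s1, s2, s3}
Final reachable set {s0, s1, s2, s3} has 4 states.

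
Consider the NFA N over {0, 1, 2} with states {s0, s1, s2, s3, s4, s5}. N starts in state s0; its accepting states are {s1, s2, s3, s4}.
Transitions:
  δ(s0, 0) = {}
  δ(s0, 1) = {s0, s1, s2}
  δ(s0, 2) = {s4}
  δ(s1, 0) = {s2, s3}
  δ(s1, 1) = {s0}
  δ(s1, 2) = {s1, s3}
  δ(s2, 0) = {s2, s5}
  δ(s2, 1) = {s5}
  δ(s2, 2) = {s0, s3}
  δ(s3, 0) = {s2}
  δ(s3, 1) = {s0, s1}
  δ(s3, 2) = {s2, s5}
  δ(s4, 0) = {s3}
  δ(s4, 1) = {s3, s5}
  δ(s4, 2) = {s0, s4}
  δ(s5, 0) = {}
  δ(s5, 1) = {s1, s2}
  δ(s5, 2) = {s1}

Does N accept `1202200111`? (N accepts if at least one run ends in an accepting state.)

accepted

Start: {s0}
read 1: {s0, s1, s2}
read 2: {s0, s1, s3, s4}
read 0: {s2, s3}
read 2: {s0, s2, s3, s5}
read 2: {s0, s1, s2, s3, s4, s5}
read 0: {s2, s3, s5}
read 0: {s2, s5}
read 1: {s1, s2, s5}
read 1: {s0, s1, s2, s5}
read 1: {s0, s1, s2, s5}
Reachable ∩ accepting = {s1, s2} — nonempty.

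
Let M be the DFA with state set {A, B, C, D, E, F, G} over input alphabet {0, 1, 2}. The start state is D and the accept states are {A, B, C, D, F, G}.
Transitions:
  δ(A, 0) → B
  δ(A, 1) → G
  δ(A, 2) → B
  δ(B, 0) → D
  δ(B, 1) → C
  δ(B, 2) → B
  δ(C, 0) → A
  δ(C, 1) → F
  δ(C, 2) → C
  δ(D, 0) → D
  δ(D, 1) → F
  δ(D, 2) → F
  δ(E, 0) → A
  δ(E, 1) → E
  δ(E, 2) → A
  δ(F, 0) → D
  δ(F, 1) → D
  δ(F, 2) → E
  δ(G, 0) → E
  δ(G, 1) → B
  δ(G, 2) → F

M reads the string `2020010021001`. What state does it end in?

D --2--> F
F --0--> D
D --2--> F
F --0--> D
D --0--> D
D --1--> F
F --0--> D
D --0--> D
D --2--> F
F --1--> D
D --0--> D
D --0--> D
D --1--> F

F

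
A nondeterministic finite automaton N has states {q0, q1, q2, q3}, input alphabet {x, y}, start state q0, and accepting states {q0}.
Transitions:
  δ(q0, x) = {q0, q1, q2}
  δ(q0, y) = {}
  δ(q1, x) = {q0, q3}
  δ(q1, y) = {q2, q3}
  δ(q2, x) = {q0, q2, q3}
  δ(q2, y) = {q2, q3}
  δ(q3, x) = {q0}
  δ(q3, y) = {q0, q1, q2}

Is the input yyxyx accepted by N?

rejected

Start: {q0}
read y: {}
The reachable set is empty and stays empty for the remaining 4 symbols.
Reachable ∩ accepting = {} — empty.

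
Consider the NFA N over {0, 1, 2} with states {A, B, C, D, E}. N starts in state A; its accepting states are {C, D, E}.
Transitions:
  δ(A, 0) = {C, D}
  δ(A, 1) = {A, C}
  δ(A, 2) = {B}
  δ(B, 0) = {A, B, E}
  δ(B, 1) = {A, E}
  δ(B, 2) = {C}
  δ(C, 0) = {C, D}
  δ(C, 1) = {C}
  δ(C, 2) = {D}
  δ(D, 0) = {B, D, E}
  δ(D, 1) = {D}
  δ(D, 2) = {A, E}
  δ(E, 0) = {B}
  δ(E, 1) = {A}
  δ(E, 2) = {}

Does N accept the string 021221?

accepted

Start: {A}
read 0: {C, D}
read 2: {A, D, E}
read 1: {A, C, D}
read 2: {A, B, D, E}
read 2: {A, B, C, E}
read 1: {A, C, E}
Reachable ∩ accepting = {C, E} — nonempty.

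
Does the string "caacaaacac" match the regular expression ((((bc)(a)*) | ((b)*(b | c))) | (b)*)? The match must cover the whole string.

no

Neither (((bc)(a)*)|((b)*(b|c))) nor (b)* matches caacaaacac.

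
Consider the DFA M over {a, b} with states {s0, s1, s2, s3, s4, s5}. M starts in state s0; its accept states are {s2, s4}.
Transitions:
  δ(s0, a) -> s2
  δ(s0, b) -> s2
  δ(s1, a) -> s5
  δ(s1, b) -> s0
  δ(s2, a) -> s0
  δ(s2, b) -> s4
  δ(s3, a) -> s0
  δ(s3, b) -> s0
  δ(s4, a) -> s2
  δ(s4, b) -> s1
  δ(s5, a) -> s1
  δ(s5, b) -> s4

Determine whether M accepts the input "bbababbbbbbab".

s0 --b--> s2
s2 --b--> s4
s4 --a--> s2
s2 --b--> s4
s4 --a--> s2
s2 --b--> s4
s4 --b--> s1
s1 --b--> s0
s0 --b--> s2
s2 --b--> s4
s4 --b--> s1
s1 --a--> s5
s5 --b--> s4
End in state s4, which is an accepting state.

accepted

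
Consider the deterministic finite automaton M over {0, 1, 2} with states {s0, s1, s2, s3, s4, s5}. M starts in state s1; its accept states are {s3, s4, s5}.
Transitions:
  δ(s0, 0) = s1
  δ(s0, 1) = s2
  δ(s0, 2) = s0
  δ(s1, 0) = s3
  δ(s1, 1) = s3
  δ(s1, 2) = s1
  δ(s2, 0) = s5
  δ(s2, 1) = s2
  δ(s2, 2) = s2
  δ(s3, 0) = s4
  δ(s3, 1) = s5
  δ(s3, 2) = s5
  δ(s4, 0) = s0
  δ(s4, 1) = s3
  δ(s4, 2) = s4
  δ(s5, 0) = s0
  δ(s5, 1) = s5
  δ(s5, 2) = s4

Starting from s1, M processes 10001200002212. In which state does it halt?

s1 --1--> s3
s3 --0--> s4
s4 --0--> s0
s0 --0--> s1
s1 --1--> s3
s3 --2--> s5
s5 --0--> s0
s0 --0--> s1
s1 --0--> s3
s3 --0--> s4
s4 --2--> s4
s4 --2--> s4
s4 --1--> s3
s3 --2--> s5

s5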